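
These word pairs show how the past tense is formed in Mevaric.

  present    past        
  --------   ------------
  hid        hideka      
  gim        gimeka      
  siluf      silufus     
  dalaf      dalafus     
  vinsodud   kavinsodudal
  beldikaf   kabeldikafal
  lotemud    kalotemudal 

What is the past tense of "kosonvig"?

kakosonvigal

"kosonvig" has 3 vowels. The stems with 3 vowels (vinsodud → kavinsodudal, beldikaf → kabeldikafal, lotemud → kalotemudal) add ka- … -al around the stem.
So kosonvig → kakosonvigal.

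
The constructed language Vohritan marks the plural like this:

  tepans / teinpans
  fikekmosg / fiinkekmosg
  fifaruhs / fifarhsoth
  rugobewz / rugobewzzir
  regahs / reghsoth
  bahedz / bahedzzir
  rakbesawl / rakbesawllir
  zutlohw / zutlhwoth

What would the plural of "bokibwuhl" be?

bokibwhloth

tepans and regahs both end in -s yet inflect differently (teinpans, reghsoth), so the final letter is not what conditions the rule; the second-to-last letter is.
"bokibwuhl" has second-to-last letter 'h'. The stems whose second-to-last letter is 'h' (zutlohw → zutlhwoth, regahs → reghsoth, fifaruhs → fifarhsoth) delete the last vowel and add -oth.
So bokibwuhl → bokibwhloth.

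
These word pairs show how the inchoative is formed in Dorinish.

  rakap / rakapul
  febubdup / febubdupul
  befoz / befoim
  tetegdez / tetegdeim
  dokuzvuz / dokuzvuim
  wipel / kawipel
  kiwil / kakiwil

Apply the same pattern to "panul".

kapanul

"panul" ends in -l. The stems ending in -l (wipel → kawipel, kiwil → kakiwil) add the prefix ka-.
The other patterns: stems ending in -p add -ul; stems ending in -z drop the final letter and add -im.
So panul → kapanul.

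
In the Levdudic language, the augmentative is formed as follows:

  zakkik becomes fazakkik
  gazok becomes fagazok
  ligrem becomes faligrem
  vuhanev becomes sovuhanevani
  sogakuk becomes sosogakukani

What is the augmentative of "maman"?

zakkik and sogakuk both end in -k yet inflect differently (fazakkik, sosogakukani), so the final letter is not what conditions the rule; the number of vowels is.
"maman" has 2 vowels. The stems with 2 vowels (zakkik → fazakkik, gazok → fagazok, ligrem → faligrem) add the prefix fa-.
The other pattern: stems with 3 vowels add so- … -ani around the stem.
So maman → famaman.

famaman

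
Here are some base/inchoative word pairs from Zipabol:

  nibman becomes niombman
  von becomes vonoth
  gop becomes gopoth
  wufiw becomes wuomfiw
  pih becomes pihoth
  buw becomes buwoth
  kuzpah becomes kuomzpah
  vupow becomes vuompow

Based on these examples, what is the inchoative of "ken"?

kenoth

"ken" has 1 vowel. The stems with 1 vowel (gop → gopoth, pih → pihoth, von → vonoth) add -oth.
The other pattern: stems with 2 vowels insert -om- after the first vowel.
So ken → kenoth.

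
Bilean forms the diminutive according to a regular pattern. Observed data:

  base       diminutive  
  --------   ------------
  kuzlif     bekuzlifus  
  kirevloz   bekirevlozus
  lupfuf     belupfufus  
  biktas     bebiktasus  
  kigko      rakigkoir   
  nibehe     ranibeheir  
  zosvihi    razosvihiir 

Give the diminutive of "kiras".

bekirasus

"kiras" ends in a consonant. The stems ending in a consonant (kuzlif → bekuzlifus, kirevloz → bekirevlozus, lupfuf → belupfufus) add be- … -us around the stem.
So kiras → bekirasus.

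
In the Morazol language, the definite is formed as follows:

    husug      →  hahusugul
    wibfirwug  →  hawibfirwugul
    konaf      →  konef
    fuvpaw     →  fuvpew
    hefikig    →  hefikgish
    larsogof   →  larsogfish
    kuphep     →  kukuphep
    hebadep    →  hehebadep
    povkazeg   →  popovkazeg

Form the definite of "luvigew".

husug and hefikig both end in -g yet inflect differently (hahusugul, hefikgish), so the final letter is not what conditions the rule; the last vowel is.
"luvigew" has last vowel 'e'. The stems whose last vowel is 'e' (kuphep → kukuphep, hebadep → hehebadep, povkazeg → popovkazeg) repeat the first consonant+vowel as a prefix.
So luvigew → luluvigew.

luluvigew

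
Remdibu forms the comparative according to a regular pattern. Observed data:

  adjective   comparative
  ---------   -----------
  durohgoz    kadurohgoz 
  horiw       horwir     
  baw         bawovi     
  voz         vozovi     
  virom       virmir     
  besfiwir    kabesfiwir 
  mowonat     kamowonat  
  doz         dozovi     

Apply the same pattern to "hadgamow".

baw and horiw both end in -w yet inflect differently (bawovi, horwir), so the final letter is not what conditions the rule; the number of vowels is.
"hadgamow" has 3 vowels. The stems with 3 vowels (durohgoz → kadurohgoz, mowonat → kamowonat, besfiwir → kabesfiwir) add the prefix ka-.
The other patterns: stems with 1 vowel add -ovi; stems with 2 vowels delete the last vowel and add -ir.
So hadgamow → kahadgamow.

kahadgamow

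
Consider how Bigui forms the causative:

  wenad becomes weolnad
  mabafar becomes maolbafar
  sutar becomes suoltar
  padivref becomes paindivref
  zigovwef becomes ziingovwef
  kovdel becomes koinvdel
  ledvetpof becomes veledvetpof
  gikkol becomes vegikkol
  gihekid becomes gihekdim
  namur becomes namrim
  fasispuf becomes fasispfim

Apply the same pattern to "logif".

padivref and ledvetpof both end in -f yet inflect differently (paindivref, veledvetpof), so the final letter is not what conditions the rule; the last vowel is.
"logif" has last vowel 'i'. The one such stem in the data (gihekid → gihekdim) deletes the last vowel and adds -im (as do namur, fasispuf), so the same rule applies.
So logif → logfim.

logfim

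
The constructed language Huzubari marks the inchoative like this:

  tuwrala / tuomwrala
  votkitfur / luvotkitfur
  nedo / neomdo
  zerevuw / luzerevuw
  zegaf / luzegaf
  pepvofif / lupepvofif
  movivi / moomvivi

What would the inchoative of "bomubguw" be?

lubomubguw

movivi and pepvofif both have last vowel 'i' yet inflect differently (moomvivi, lupepvofif), so the last vowel is not what conditions the rule; whether the stem ends in a vowel or a consonant is.
"bomubguw" ends in a consonant. The stems ending in a consonant (pepvofif → lupepvofif, zerevuw → luzerevuw, zegaf → luzegaf) add the prefix lu-.
So bomubguw → lubomubguw.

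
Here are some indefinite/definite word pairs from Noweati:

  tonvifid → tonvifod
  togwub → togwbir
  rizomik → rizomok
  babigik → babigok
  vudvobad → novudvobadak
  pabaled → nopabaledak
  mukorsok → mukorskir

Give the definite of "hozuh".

rizomik and mukorsok both end in -k yet inflect differently (rizomok, mukorskir), so the final letter is not what conditions the rule; the last vowel is.
"hozuh" has last vowel 'u'. The one such stem in the data (togwub → togwbir) deletes the last vowel and adds -ir (as does mukorsok), so the same rule applies.
So hozuh → hozhir.

hozhir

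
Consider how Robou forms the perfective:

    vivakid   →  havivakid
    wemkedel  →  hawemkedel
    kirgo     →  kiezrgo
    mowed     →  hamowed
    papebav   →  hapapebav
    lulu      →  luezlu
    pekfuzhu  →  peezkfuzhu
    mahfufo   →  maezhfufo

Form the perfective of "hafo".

papebav and pekfuzhu both begin with p- yet inflect differently (hapapebav, peezkfuzhu), so the first letter is not what conditions the rule; whether the stem ends in a vowel or a consonant is.
"hafo" ends in a vowel. The stems ending in a vowel (pekfuzhu → peezkfuzhu, kirgo → kiezrgo, mahfufo → maezhfufo) insert -ez- after the first vowel.
The other pattern: stems ending in a consonant add the prefix ha-.
So hafo → haezfo.

haezfo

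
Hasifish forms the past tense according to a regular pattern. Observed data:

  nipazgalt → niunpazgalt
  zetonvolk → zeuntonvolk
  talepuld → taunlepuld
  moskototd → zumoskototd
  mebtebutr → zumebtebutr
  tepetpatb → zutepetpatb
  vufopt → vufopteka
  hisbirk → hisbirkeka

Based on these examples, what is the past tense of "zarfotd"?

talepuld and moskototd both end in -d yet inflect differently (taunlepuld, zumoskototd), so the final letter is not what conditions the rule; the second-to-last letter is.
"zarfotd" has second-to-last letter 't'. The stems whose second-to-last letter is 't' (moskototd → zumoskototd, mebtebutr → zumebtebutr, tepetpatb → zutepetpatb) add the prefix zu-.
So zarfotd → zuzarfotd.

zuzarfotd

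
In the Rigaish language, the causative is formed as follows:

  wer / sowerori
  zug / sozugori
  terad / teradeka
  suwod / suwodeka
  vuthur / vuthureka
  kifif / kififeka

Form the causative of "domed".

wer and vuthur both end in -r yet inflect differently (sowerori, vuthureka), so the final letter is not what conditions the rule; the number of vowels is.
"domed" has 2 vowels. The stems with 2 vowels (terad → teradeka, suwod → suwodeka, vuthur → vuthureka) add -eka.
The other pattern: stems with 1 vowel add so- … -ori around the stem.
So domed → domedeka.

domedeka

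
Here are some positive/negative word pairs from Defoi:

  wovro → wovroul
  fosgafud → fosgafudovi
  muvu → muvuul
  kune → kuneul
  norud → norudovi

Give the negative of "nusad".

muvu and norud both have last vowel 'u' yet inflect differently (muvuul, norudovi), so the last vowel is not what conditions the rule; whether the stem ends in a vowel or a consonant is.
"nusad" ends in a consonant. The stems ending in a consonant (norud → norudovi, fosgafud → fosgafudovi) add -ovi.
The other pattern: stems ending in a vowel add -ul.
So nusad → nusadovi.

nusadovi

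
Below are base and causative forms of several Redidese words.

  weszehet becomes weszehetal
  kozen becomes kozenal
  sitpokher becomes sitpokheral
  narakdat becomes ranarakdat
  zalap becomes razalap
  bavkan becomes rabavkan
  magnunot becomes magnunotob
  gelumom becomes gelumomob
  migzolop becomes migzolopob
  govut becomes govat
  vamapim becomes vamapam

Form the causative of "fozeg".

fozegal

"fozeg" has last vowel 'e'. The stems whose last vowel is 'e' (weszehet → weszehetal, kozen → kozenal, sitpokher → sitpokheral) add -al.
The other patterns: stems whose last vowel is 'a' add the prefix ra-; stems whose last vowel is 'o' add -ob; stems whose last vowel is 'i' or 'u' change the last vowel to 'a'.
So fozeg → fozegal.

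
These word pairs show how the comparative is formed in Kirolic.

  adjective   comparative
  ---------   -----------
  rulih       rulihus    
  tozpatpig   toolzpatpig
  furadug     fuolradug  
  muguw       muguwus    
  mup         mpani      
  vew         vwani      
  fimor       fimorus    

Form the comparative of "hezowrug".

vew and muguw both end in -w yet inflect differently (vwani, muguwus), so the final letter is not what conditions the rule; the number of vowels is.
"hezowrug" has 3 vowels. The stems with 3 vowels (tozpatpig → toolzpatpig, furadug → fuolradug) insert -ol- after the first vowel.
The other patterns: stems with 1 vowel delete the last vowel and add -ani; stems with 2 vowels add -us.
So hezowrug → heolzowrug.

heolzowrug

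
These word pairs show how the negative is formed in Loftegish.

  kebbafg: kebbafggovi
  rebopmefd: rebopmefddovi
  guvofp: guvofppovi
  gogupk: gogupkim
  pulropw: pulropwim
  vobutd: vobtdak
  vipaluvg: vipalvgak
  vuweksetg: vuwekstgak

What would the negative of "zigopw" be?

zigopwim

rebopmefd and vobutd both end in -d yet inflect differently (rebopmefddovi, vobtdak), so the final letter is not what conditions the rule; the second-to-last letter is.
"zigopw" has second-to-last letter 'p'. The stems whose second-to-last letter is 'p' (gogupk → gogupkim, pulropw → pulropwim) add -im.
The other patterns: stems whose second-to-last letter is 'f' double the final consonant and add -ovi; stems whose second-to-last letter is 't' or 'v' delete the last vowel and add -ak.
So zigopw → zigopwim.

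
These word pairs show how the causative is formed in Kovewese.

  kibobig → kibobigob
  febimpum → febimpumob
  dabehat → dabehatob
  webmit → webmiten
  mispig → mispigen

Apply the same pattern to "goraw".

gorawen

"goraw" has 2 vowels. The stems with 2 vowels (webmit → webmiten, mispig → mispigen) add -en.
So goraw → gorawen.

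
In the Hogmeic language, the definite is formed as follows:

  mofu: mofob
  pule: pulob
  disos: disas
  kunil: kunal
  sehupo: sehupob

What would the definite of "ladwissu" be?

ladwissob

disos and sehupo both have last vowel 'o' yet inflect differently (disas, sehupob), so the last vowel is not what conditions the rule; whether the stem ends in a vowel or a consonant is.
"ladwissu" ends in a vowel. The stems ending in a vowel (pule → pulob, mofu → mofob, sehupo → sehupob) drop the final letter and add -ob.
The other pattern: stems ending in a consonant change the last vowel to 'a'.
So ladwissu → ladwissob.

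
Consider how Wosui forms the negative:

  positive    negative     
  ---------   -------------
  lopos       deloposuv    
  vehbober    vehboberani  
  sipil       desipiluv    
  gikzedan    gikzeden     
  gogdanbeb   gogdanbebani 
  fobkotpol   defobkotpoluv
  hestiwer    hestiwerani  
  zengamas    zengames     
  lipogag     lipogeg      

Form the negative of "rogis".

"rogis" has last vowel 'i'. The one such stem in the data (sipil → desipiluv) adds de- … -uv around the stem, so the same rule applies.
The other patterns: stems whose last vowel is 'a' change the last vowel to 'e'; stems whose last vowel is 'e' add -ani.
So rogis → derogisuv.

derogisuv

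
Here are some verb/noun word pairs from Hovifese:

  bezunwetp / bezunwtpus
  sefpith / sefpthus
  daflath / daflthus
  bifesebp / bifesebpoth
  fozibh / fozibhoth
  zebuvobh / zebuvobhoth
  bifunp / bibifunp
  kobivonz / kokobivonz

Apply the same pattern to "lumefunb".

bezunwetp and bifesebp both end in -p yet inflect differently (bezunwtpus, bifesebpoth), so the final letter is not what conditions the rule; the second-to-last letter is.
"lumefunb" has second-to-last letter 'n'. The stems whose second-to-last letter is 'n' (bifunp → bibifunp, kobivonz → kokobivonz) repeat the first consonant+vowel as a prefix.
So lumefunb → lulumefunb.

lulumefunb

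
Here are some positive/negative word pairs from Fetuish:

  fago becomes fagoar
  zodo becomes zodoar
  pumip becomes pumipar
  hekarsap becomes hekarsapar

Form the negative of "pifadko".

Every pair shown (fago → fagoar, zodo → zodoar, pumip → pumipar, …) follows the same rule: add -ar.
So pifadko → pifadkoar.

pifadkoar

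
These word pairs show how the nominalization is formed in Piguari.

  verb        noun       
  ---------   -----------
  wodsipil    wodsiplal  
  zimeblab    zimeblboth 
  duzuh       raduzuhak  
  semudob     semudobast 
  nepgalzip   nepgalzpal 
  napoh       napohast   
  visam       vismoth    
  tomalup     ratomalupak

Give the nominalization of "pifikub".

napoh and duzuh both end in -h yet inflect differently (napohast, raduzuhak), so the final letter is not what conditions the rule; the last vowel is.
"pifikub" has last vowel 'u'. The stems whose last vowel is 'u' (tomalup → ratomalupak, duzuh → raduzuhak) add ra- … -ak around the stem.
The other patterns: stems whose last vowel is 'o' add -ast; stems whose last vowel is 'i' delete the last vowel and add -al; stems whose last vowel is 'a' delete the last vowel and add -oth.
So pifikub → rapifikubak.

rapifikubak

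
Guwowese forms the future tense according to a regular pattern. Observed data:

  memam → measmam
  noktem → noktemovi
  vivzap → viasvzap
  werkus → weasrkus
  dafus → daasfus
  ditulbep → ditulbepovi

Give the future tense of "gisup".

noktem and memam both end in -m yet inflect differently (noktemovi, measmam), so the final letter is not what conditions the rule; the last vowel is.
"gisup" has last vowel 'u'. The stems whose last vowel is 'u' (werkus → weasrkus, dafus → daasfus) insert -as- after the first vowel.
The other pattern: stems whose last vowel is 'e' add -ovi.
So gisup → giassup.

giassup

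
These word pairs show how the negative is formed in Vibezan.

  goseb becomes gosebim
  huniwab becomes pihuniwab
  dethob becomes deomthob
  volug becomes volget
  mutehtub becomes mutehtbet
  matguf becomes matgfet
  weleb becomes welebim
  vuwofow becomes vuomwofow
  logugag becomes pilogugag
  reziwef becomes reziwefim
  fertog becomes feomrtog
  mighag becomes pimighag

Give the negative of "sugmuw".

sugmwet

"sugmuw" has last vowel 'u'. The stems whose last vowel is 'u' (volug → volget, mutehtub → mutehtbet, matguf → matgfet) delete the last vowel and add -et.
So sugmuw → sugmwet.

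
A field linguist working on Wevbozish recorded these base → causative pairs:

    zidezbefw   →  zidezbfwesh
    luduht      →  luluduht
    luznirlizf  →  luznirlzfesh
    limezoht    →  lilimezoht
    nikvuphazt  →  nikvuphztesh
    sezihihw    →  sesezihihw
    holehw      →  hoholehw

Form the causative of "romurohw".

roromurohw

luduht and nikvuphazt both end in -t yet inflect differently (luluduht, nikvuphztesh), so the final letter is not what conditions the rule; the second-to-last letter is.
"romurohw" has second-to-last letter 'h'. The stems whose second-to-last letter is 'h' (holehw → hoholehw, luduht → luluduht, limezoht → lilimezoht) repeat the first consonant+vowel as a prefix.
The other pattern: stems whose second-to-last letter is 'f' or 'z' delete the last vowel and add -esh.
So romurohw → roromurohw.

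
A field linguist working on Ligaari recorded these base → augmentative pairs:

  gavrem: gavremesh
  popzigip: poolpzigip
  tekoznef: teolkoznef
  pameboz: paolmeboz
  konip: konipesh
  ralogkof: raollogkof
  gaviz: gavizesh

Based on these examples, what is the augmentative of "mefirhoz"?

"mefirhoz" has 3 vowels. The stems with 3 vowels (popzigip → poolpzigip, pameboz → paolmeboz, tekoznef → teolkoznef) insert -ol- after the first vowel.
The other pattern: stems with 2 vowels add -esh.
So mefirhoz → meolfirhoz.

meolfirhoz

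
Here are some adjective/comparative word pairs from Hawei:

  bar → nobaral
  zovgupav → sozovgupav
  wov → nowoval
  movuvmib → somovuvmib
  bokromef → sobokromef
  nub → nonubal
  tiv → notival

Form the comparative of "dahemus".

sodahemus

nub and movuvmib both end in -b yet inflect differently (nonubal, somovuvmib), so the final letter is not what conditions the rule; the number of vowels is.
"dahemus" has 3 vowels. The stems with 3 vowels (movuvmib → somovuvmib, bokromef → sobokromef, zovgupav → sozovgupav) add the prefix so-.
The other pattern: stems with 1 vowel add no- … -al around the stem.
So dahemus → sodahemus.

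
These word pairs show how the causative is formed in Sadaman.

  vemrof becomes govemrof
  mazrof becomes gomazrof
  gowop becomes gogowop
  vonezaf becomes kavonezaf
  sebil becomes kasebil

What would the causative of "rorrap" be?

vemrof and vonezaf both end in -f yet inflect differently (govemrof, kavonezaf), so the final letter is not what conditions the rule; the last vowel is.
"rorrap" has last vowel 'a'. The one such stem in the data (vonezaf → kavonezaf) adds the prefix ka-, so the same rule applies.
So rorrap → karorrap.

karorrap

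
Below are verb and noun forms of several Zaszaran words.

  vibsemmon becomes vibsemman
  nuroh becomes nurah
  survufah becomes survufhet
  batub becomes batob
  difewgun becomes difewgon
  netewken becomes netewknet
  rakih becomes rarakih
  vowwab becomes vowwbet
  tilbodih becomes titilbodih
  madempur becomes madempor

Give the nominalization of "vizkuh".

netewken and difewgun both end in -n yet inflect differently (netewknet, difewgon), so the final letter is not what conditions the rule; the last vowel is.
"vizkuh" has last vowel 'u'. The stems whose last vowel is 'u' (madempur → madempor, difewgun → difewgon, batub → batob) change the last vowel to 'o'.
The other patterns: stems whose last vowel is 'a' or 'e' delete the last vowel and add -et; stems whose last vowel is 'o' change the last vowel to 'a'; stems whose last vowel is 'i' repeat the first consonant+vowel as a prefix.
So vizkuh → vizkoh.

vizkoh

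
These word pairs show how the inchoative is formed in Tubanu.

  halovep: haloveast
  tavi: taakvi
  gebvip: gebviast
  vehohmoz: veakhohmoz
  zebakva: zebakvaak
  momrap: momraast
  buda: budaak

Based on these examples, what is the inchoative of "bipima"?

bipimaak

buda and momrap both have last vowel 'a' yet inflect differently (budaak, momraast), so the last vowel is not what conditions the rule; the final letter is.
"bipima" ends in -a. The stems ending in -a (buda → budaak, zebakva → zebakvaak) add -ak.
So bipima → bipimaak.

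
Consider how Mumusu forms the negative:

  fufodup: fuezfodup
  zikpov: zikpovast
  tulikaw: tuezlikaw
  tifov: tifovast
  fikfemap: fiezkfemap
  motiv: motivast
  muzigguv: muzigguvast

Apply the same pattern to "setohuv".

muzigguv and fufodup both have last vowel 'u' yet inflect differently (muzigguvast, fuezfodup), so the last vowel is not what conditions the rule; the final letter is.
"setohuv" ends in -v. The stems ending in -v (muzigguv → muzigguvast, tifov → tifovast, zikpov → zikpovast) add -ast.
The other pattern: stems ending in -p or -w insert -ez- after the first vowel.
So setohuv → setohuvast.

setohuvast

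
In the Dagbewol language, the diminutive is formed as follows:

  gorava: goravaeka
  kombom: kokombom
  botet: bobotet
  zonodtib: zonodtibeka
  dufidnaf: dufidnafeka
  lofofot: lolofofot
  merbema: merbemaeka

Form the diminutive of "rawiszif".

rawiszifeka

lofofot and zonodtib both have 3 vowels yet inflect differently (lolofofot, zonodtibeka), so the number of vowels is not what conditions the rule; the final letter is.
"rawiszif" ends in -f. The one such stem in the data (dufidnaf → dufidnafeka) adds -eka, so the same rule applies.
So rawiszif → rawiszifeka.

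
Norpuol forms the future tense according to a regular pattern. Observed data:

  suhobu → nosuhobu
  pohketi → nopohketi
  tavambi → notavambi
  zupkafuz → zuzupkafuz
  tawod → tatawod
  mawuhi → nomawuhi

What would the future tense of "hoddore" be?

nohoddore

zupkafuz and suhobu both have last vowel 'u' yet inflect differently (zuzupkafuz, nosuhobu), so the last vowel is not what conditions the rule; whether the stem ends in a vowel or a consonant is.
"hoddore" ends in a vowel. The stems ending in a vowel (tavambi → notavambi, suhobu → nosuhobu, pohketi → nopohketi) add the prefix no-.
So hoddore → nohoddore.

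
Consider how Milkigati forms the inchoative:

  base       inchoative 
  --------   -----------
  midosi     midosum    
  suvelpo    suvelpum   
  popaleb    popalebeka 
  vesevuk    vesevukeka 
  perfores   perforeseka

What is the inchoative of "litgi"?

"litgi" ends in a vowel. The stems ending in a vowel (midosi → midosum, suvelpo → suvelpum) drop the final letter and add -um.
The other pattern: stems ending in a consonant add -eka.
So litgi → litgum.

litgum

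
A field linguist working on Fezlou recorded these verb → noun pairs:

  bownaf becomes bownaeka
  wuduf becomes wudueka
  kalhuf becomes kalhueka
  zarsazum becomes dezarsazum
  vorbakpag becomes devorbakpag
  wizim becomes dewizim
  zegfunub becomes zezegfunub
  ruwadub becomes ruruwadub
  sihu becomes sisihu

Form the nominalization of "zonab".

zozonab

wuduf and zarsazum both have last vowel 'u' yet inflect differently (wudueka, dezarsazum), so the last vowel is not what conditions the rule; the final letter is.
"zonab" ends in -b. The stems ending in -b (zegfunub → zezegfunub, ruwadub → ruruwadub) repeat the first consonant+vowel as a prefix.
The other patterns: stems ending in -f drop the final letter and add -eka; stems ending in -g or -m add the prefix de-.
So zonab → zozonab.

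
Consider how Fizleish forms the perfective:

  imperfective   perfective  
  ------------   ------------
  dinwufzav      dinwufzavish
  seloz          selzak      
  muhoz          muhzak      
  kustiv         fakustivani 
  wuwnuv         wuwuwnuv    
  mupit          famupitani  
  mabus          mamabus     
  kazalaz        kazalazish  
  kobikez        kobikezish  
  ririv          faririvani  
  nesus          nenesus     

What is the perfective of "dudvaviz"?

fadudvavizani

seloz and kazalaz both end in -z yet inflect differently (selzak, kazalazish), so the final letter is not what conditions the rule; the last vowel is.
"dudvaviz" has last vowel 'i'. The stems whose last vowel is 'i' (mupit → famupitani, kustiv → fakustivani, ririv → faririvani) add fa- … -ani around the stem.
So dudvaviz → fadudvavizani.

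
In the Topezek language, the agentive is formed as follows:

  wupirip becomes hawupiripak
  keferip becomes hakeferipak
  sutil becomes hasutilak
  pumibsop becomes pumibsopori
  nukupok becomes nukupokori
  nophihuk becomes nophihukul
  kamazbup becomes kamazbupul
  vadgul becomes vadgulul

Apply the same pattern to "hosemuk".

wupirip and pumibsop both end in -p yet inflect differently (hawupiripak, pumibsopori), so the final letter is not what conditions the rule; the last vowel is.
"hosemuk" has last vowel 'u'. The stems whose last vowel is 'u' (nophihuk → nophihukul, kamazbup → kamazbupul, vadgul → vadgulul) add -ul.
So hosemuk → hosemukul.

hosemukul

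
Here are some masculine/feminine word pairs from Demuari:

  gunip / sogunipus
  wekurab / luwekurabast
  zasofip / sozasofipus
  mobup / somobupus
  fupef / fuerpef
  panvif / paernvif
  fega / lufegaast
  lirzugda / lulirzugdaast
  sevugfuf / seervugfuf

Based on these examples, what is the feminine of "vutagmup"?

zasofip and panvif both have last vowel 'i' yet inflect differently (sozasofipus, paernvif), so the last vowel is not what conditions the rule; the final letter is.
"vutagmup" ends in -p. The stems ending in -p (zasofip → sozasofipus, gunip → sogunipus, mobup → somobupus) add so- … -us around the stem.
The other patterns: stems ending in -f insert -er- after the first vowel; stems ending in -a or -b add lu- … -ast around the stem.
So vutagmup → sovutagmupus.

sovutagmupus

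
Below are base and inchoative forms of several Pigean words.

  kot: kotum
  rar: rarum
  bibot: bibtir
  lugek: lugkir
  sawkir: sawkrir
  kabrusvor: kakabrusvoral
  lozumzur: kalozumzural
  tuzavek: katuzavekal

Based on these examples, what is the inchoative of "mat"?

matum

kot and bibot both end in -t yet inflect differently (kotum, bibtir), so the final letter is not what conditions the rule; the number of vowels is.
"mat" has 1 vowel. The stems with 1 vowel (kot → kotum, rar → rarum) add -um.
The other patterns: stems with 2 vowels delete the last vowel and add -ir; stems with 3 vowels add ka- … -al around the stem.
So mat → matum.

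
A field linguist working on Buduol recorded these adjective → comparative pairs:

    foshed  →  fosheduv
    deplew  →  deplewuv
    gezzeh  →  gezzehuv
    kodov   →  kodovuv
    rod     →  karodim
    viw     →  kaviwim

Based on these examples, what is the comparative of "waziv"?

wazivuv

foshed and rod both end in -d yet inflect differently (fosheduv, karodim), so the final letter is not what conditions the rule; the number of vowels is.
"waziv" has 2 vowels. The stems with 2 vowels (foshed → fosheduv, deplew → deplewuv, gezzeh → gezzehuv) add -uv.
So waziv → wazivuv.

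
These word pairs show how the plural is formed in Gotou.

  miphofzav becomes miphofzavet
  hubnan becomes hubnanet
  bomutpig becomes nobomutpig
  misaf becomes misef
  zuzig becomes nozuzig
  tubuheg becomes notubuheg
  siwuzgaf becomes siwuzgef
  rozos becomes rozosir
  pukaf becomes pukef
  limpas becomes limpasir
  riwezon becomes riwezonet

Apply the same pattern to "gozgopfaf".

gozgopfef

"gozgopfaf" ends in -f. The stems ending in -f (siwuzgaf → siwuzgef, pukaf → pukef, misaf → misef) change the last vowel to 'e'.
The other patterns: stems ending in -s add -ir; stems ending in -g add the prefix no-; stems ending in -n or -v add -et.
So gozgopfaf → gozgopfef.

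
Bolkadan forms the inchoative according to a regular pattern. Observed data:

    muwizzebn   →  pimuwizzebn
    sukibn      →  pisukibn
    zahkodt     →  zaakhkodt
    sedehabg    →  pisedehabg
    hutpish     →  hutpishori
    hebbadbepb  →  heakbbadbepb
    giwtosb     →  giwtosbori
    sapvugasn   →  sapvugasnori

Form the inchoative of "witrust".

sapvugasn and sukibn both end in -n yet inflect differently (sapvugasnori, pisukibn), so the final letter is not what conditions the rule; the second-to-last letter is.
"witrust" has second-to-last letter 's'. The stems whose second-to-last letter is 's' (hutpish → hutpishori, sapvugasn → sapvugasnori, giwtosb → giwtosbori) add -ori.
The other patterns: stems whose second-to-last letter is 'b' add the prefix pi-; stems whose second-to-last letter is 'd' or 'p' insert -ak- after the first vowel.
So witrust → witrustori.

witrustori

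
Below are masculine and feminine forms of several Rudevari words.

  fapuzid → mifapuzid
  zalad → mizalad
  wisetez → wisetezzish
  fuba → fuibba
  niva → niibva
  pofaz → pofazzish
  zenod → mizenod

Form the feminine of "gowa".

pofaz and fuba both have last vowel 'a' yet inflect differently (pofazzish, fuibba), so the last vowel is not what conditions the rule; the final letter is.
"gowa" ends in -a. The stems ending in -a (fuba → fuibba, niva → niibva) insert -ib- after the first vowel.
The other patterns: stems ending in -z double the final consonant and add -ish; stems ending in -d add the prefix mi-.
So gowa → goibwa.

goibwa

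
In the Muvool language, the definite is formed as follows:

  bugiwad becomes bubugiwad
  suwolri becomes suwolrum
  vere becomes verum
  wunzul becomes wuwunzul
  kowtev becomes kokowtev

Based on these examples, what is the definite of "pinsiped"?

pipinsiped

"pinsiped" ends in a consonant. The stems ending in a consonant (kowtev → kokowtev, wunzul → wuwunzul, bugiwad → bubugiwad) repeat the first consonant+vowel as a prefix.
So pinsiped → pipinsiped.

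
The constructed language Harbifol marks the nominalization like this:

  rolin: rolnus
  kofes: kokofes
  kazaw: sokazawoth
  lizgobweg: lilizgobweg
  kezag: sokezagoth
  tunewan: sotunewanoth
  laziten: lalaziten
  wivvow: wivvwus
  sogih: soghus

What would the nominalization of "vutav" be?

"vutav" has last vowel 'a'. The stems whose last vowel is 'a' (tunewan → sotunewanoth, kazaw → sokazawoth, kezag → sokezagoth) add so- … -oth around the stem.
So vutav → sovutavoth.

sovutavoth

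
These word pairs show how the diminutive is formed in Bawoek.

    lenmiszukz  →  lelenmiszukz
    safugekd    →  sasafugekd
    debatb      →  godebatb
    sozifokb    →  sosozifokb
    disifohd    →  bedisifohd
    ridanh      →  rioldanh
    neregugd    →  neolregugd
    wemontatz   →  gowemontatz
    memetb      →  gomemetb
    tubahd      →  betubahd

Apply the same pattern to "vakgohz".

safugekd and neregugd both end in -d yet inflect differently (sasafugekd, neolregugd), so the final letter is not what conditions the rule; the second-to-last letter is.
"vakgohz" has second-to-last letter 'h'. The stems whose second-to-last letter is 'h' (tubahd → betubahd, disifohd → bedisifohd) add the prefix be-.
The other patterns: stems whose second-to-last letter is 'k' repeat the first consonant+vowel as a prefix; stems whose second-to-last letter is 'g' or 'n' insert -ol- after the first vowel; stems whose second-to-last letter is 't' add the prefix go-.
So vakgohz → bevakgohz.

bevakgohz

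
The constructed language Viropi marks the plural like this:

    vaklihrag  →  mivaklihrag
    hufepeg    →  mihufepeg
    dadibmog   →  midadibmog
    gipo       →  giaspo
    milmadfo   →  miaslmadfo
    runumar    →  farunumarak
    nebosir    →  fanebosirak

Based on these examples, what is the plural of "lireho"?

dadibmog and gipo both have last vowel 'o' yet inflect differently (midadibmog, giaspo), so the last vowel is not what conditions the rule; the final letter is.
"lireho" ends in -o. The stems ending in -o (gipo → giaspo, milmadfo → miaslmadfo) insert -as- after the first vowel.
The other patterns: stems ending in -g add the prefix mi-; stems ending in -r add fa- … -ak around the stem.
So lireho → liasreho.

liasreho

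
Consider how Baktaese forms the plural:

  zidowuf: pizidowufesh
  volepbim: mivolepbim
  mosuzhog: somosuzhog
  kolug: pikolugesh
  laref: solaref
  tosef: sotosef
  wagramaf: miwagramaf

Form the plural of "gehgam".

migehgam

wagramaf and zidowuf both end in -f yet inflect differently (miwagramaf, pizidowufesh), so the final letter is not what conditions the rule; the last vowel is.
"gehgam" has last vowel 'a'. The one such stem in the data (wagramaf → miwagramaf) adds the prefix mi-, so the same rule applies.
The other patterns: stems whose last vowel is 'u' add pi- … -esh around the stem; stems whose last vowel is 'e' or 'o' add the prefix so-.
So gehgam → migehgam.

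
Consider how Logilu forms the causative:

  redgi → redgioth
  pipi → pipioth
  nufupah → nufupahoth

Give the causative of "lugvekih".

Every pair shown (redgi → redgioth, pipi → pipioth, nufupah → nufupahoth) follows the same rule: add -oth.
So lugvekih → lugvekihoth.

lugvekihoth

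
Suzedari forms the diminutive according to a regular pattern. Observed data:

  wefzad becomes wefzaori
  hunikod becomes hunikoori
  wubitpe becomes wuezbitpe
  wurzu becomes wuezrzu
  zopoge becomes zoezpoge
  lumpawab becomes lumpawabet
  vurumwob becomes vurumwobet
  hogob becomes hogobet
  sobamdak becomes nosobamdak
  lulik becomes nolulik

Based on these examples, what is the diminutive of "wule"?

wuezle

wefzad and lumpawab both have last vowel 'a' yet inflect differently (wefzaori, lumpawabet), so the last vowel is not what conditions the rule; the final letter is.
"wule" ends in -e. The stems ending in -e (wubitpe → wuezbitpe, zopoge → zoezpoge) insert -ez- after the first vowel.
So wule → wuezle.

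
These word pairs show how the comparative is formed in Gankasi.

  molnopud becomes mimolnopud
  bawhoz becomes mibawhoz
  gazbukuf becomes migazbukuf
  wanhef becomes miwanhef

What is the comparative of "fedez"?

Every pair shown (molnopud → mimolnopud, bawhoz → mibawhoz, gazbukuf → migazbukuf, …) follows the same rule: add the prefix mi-.
So fedez → mifedez.

mifedez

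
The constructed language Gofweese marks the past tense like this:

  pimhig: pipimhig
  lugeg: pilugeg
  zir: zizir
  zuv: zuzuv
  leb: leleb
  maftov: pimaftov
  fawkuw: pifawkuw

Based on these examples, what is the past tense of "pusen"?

pipusen

maftov and zuv both end in -v yet inflect differently (pimaftov, zuzuv), so the final letter is not what conditions the rule; the number of vowels is.
"pusen" has 2 vowels. The stems with 2 vowels (pimhig → pipimhig, lugeg → pilugeg, maftov → pimaftov) add the prefix pi-.
The other pattern: stems with 1 vowel repeat the first consonant+vowel as a prefix.
So pusen → pipusen.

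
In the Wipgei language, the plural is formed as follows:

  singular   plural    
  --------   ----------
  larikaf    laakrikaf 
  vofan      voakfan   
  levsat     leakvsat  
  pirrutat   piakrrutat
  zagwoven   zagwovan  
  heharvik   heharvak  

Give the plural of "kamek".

kamak

"kamek" has last vowel 'e'. The one such stem in the data (zagwoven → zagwovan) changes the last vowel to 'a' (as does heharvik), so the same rule applies.
So kamek → kamak.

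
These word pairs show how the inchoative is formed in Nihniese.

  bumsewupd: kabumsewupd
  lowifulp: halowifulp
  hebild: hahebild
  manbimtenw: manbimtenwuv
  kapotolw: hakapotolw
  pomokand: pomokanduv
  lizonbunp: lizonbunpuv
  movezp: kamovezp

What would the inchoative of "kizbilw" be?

hakizbilw

lizonbunp and lowifulp both end in -p yet inflect differently (lizonbunpuv, halowifulp), so the final letter is not what conditions the rule; the second-to-last letter is.
"kizbilw" has second-to-last letter 'l'. The stems whose second-to-last letter is 'l' (lowifulp → halowifulp, hebild → hahebild, kapotolw → hakapotolw) add the prefix ha-.
The other patterns: stems whose second-to-last letter is 'n' add -uv; stems whose second-to-last letter is 'p' or 'z' add the prefix ka-.
So kizbilw → hakizbilw.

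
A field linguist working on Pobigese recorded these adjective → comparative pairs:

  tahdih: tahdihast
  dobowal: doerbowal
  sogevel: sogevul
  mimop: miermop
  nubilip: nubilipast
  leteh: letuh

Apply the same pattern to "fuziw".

"fuziw" has last vowel 'i'. The stems whose last vowel is 'i' (nubilip → nubilipast, tahdih → tahdihast) add -ast.
So fuziw → fuziwast.

fuziwast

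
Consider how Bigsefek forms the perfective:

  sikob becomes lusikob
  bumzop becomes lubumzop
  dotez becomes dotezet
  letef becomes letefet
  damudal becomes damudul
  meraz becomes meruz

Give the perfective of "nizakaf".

nizakuf

"nizakaf" has last vowel 'a'. The stems whose last vowel is 'a' (damudal → damudul, meraz → meruz) change the last vowel to 'u'.
So nizakaf → nizakuf.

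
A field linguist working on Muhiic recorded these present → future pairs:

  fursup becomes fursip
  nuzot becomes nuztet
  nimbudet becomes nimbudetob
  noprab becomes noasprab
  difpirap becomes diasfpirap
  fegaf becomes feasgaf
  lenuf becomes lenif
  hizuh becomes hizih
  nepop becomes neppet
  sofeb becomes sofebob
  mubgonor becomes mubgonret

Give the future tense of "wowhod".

wowhdet

nepop and fursup both end in -p yet inflect differently (neppet, fursip), so the final letter is not what conditions the rule; the last vowel is.
"wowhod" has last vowel 'o'. The stems whose last vowel is 'o' (mubgonor → mubgonret, nepop → neppet, nuzot → nuztet) delete the last vowel and add -et.
So wowhod → wowhdet.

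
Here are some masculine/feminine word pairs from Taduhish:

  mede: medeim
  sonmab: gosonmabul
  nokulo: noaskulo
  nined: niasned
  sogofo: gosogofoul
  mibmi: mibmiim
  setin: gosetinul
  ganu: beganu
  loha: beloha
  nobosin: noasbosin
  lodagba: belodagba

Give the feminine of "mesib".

mesibim

nobosin and setin both end in -n yet inflect differently (noasbosin, gosetinul), so the final letter is not what conditions the rule; the first letter is.
"mesib" begins with m-. The stems beginning with m- (mede → medeim, mibmi → mibmiim) add -im.
So mesib → mesibim.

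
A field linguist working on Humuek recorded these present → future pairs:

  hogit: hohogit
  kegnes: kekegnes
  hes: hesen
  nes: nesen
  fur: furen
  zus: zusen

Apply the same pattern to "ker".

"ker" has 1 vowel. The stems with 1 vowel (hes → hesen, nes → nesen, fur → furen) add -en.
So ker → keren.

keren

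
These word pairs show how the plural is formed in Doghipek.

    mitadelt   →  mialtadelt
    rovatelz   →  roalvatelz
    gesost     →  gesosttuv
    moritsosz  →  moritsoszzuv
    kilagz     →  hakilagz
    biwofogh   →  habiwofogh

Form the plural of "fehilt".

fealhilt

mitadelt and gesost both end in -t yet inflect differently (mialtadelt, gesosttuv), so the final letter is not what conditions the rule; the second-to-last letter is.
"fehilt" has second-to-last letter 'l'. The stems whose second-to-last letter is 'l' (mitadelt → mialtadelt, rovatelz → roalvatelz) insert -al- after the first vowel.
The other patterns: stems whose second-to-last letter is 's' double the final consonant and add -uv; stems whose second-to-last letter is 'g' add the prefix ha-.
So fehilt → fealhilt.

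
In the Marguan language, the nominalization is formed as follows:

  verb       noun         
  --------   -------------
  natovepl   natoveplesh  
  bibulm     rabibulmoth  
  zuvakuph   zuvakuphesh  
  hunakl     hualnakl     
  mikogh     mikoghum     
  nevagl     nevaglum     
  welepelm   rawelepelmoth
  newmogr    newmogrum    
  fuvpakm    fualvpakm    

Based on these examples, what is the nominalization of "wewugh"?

wewughum

nevagl and natovepl both end in -l yet inflect differently (nevaglum, natoveplesh), so the final letter is not what conditions the rule; the second-to-last letter is.
"wewugh" has second-to-last letter 'g'. The stems whose second-to-last letter is 'g' (mikogh → mikoghum, nevagl → nevaglum, newmogr → newmogrum) add -um.
The other patterns: stems whose second-to-last letter is 'p' add -esh; stems whose second-to-last letter is 'k' insert -al- after the first vowel; stems whose second-to-last letter is 'l' add ra- … -oth around the stem.
So wewugh → wewughum.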